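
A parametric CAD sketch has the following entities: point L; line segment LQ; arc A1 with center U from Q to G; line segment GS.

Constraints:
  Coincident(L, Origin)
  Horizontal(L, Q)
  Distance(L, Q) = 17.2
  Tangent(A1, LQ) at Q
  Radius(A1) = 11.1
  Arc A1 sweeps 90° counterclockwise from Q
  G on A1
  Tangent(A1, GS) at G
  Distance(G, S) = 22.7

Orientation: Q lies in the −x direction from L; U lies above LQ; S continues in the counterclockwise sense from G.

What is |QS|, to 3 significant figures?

35.6

L is at the origin; LQ is horizontal with |LQ| = 17.2 and Q on the −x side, so Q = (-17.2, 0.00). Since A1 is tangent to LQ there, UQ ⟂ LQ, so U = Q + (0, 11.1) = (-17.2, 11.1). On A1, Q sits at bearing -90° from U; a 90° counterclockwise sweep puts G at bearing 0°, so G = U + 11.1·(cos 0°, sin 0°) = (-6.10, 11.1). Since A1 is tangent to GS there, UG ⟂ GS, so GS runs along (−sin 0°, cos 0°); with |GS| = 22.7, S = (-6.10, 33.8). Then |QS| = |S − Q| = 35.6.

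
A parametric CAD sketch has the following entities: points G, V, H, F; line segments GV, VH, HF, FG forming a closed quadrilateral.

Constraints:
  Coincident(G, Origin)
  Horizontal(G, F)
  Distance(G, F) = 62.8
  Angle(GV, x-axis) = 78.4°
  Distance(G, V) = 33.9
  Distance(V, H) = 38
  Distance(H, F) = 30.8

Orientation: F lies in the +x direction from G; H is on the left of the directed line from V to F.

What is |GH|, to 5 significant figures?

49.973

Checks: G.y = 0.00, F.y = 0.00 ✓; |VH| = 38.00 ✓; |HF| = 30.80 ✓.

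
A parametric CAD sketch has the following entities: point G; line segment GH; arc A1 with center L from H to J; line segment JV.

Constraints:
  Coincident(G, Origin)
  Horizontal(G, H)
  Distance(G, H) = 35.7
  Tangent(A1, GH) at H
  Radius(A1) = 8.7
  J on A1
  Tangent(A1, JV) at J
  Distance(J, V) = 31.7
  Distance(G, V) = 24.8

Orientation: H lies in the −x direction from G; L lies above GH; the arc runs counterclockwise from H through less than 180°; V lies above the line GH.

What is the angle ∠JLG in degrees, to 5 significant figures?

33.383°

G is at the origin; GH is horizontal with |GH| = 35.7 and H on the −x side, so H = (-35.700, 0.0000). Since A1 is tangent to GH there, LH ⟂ GH, so L = H + (0, 8.7) = (-35.700, 8.7000). Since LJ ⟂ JV (tangency), |LV| = √(8.7² + 31.7²) = 32.872 regardless of where J sits on A1. So V lies on both circle(G, 24.8) and circle(L, 32.872); the above-GH intersection is V = (-6.5616, 23.916). J is the foot of the tangent from V: J = (-29.775, 2.3290).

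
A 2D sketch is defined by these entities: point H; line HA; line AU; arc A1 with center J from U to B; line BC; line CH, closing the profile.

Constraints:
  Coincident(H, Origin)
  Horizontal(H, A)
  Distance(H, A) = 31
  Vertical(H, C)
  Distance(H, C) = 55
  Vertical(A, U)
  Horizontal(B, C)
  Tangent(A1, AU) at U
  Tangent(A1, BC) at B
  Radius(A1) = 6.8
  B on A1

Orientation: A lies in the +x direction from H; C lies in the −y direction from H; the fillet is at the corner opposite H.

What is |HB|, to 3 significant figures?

60.1

H is at the origin; HA is horizontal with |HA| = 31.0 and A on the +x side, so A = (31.0, 0.00). HC is vertical with |HC| = 55.0 and C on the −y side, so C = (0.00, -55.0). The virtual corner opposite H is at (31.0, -55.0). The tangent condition forces JU to be normal to AU and tangency of A1 to BC means the radius JB is perpendicular to BC, with radius 6.8, so the center J sits 6.8 in from both sides at J = (24.2, -48.2). That places the tangent points at U = (31.0, -48.2) on AU and B = (24.2, -55.0) on BC. Then |HB| = |B − H| = 60.1.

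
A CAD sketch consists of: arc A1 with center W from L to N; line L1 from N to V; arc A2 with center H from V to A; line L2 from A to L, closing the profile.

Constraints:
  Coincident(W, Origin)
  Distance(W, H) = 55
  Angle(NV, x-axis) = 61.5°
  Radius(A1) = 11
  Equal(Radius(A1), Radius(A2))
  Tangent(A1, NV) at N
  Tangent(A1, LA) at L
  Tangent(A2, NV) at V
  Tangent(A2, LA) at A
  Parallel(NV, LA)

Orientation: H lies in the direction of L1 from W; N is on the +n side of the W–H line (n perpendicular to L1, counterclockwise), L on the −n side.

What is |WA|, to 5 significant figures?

56.089

Tangency of A1 to both parallel lines with radius 11.0 puts N and L at W ± 11.0·n: N = (-9.6670, 5.2487), L = (9.6670, -5.2487). Equal radii place V and A the same way about H: V = H + 11.0·n = (16.577, 53.584), A = H − 11.0·n = (35.911, 43.086). Then |WA| = |A − W| = 56.089.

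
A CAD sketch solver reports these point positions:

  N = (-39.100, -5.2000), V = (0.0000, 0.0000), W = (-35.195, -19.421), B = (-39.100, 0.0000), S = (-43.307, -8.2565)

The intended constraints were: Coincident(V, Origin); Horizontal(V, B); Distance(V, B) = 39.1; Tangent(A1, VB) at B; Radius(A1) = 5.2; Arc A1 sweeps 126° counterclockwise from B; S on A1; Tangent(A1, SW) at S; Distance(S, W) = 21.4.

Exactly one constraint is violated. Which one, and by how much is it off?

Distance(S, W) = 21.4 — off by 7.60.

V = (0.00, 0.00) ✓; V.y = 0.00, B.y = 0.00 ✓; |VB| = 39.10 ✓; ∠(NB, BV) = 90.00° ✓; |NB| = 5.200 ✓; bearing(N→S) − bearing(N→B) = 126.0° ✓; |NS| = 5.200 ✓; ∠(NS, SW) = 90.00° ✓; |SW| = 13.80 ✗.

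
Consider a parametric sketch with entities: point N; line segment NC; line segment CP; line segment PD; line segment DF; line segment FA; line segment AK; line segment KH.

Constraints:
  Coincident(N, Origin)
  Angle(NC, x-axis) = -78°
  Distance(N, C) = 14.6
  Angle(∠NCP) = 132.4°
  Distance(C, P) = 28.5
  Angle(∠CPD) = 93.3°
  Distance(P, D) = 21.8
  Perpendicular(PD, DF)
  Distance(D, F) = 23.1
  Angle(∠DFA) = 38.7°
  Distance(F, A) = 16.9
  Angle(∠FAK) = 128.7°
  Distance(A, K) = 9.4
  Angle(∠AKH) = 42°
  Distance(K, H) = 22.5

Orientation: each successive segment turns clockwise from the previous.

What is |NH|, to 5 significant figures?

24.359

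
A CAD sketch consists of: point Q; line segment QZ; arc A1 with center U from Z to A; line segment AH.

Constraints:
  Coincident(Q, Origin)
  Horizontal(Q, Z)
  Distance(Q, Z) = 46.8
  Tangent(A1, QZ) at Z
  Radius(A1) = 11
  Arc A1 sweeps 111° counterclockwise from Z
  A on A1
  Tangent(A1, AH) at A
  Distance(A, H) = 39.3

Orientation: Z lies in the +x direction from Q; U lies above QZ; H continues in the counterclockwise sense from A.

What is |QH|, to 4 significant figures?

67.18

Q is at the origin; QZ is horizontal with |QZ| = 46.8 and Z on the +x side, so Z = (46.80, 0.000). Tangency of A1 to QZ means the radius UZ is perpendicular to QZ, so U = Z + (0, 11) = (46.80, 11.00). On A1, Z sits at bearing -90° from U; a 111° counterclockwise sweep puts A at bearing 21°, so A = U + 11.0·(cos 21°, sin 21°) = (57.07, 14.94). Since A1 is tangent to AH there, UA ⟂ AH, so AH runs along (−sin 21°, cos 21°); with |AH| = 39.3, H = (42.99, 51.63). Then |QH| = |H − Q| = 67.18.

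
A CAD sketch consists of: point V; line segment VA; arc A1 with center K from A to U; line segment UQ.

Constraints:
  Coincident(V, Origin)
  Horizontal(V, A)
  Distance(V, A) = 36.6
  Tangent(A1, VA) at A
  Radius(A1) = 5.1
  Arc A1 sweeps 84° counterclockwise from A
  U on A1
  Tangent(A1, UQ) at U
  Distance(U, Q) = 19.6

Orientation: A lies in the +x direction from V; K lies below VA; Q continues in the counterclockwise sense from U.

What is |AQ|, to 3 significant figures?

25.1

V is at the origin; VA is horizontal with |VA| = 36.6 and A on the +x side, so A = (36.6, 0.00). Tangency of A1 to VA means the radius KA is perpendicular to VA, so K = A + (0, -5.1) = (36.6, -5.10). On A1, A sits at bearing 90° from K; an 84° counterclockwise sweep puts U at bearing 174°, so U = K + 5.1·(cos 174°, sin 174°) = (31.5, -4.57). Tangency of A1 to UQ means the radius KU is perpendicular to UQ, so UQ runs along (−sin 174°, cos 174°); with |UQ| = 19.6, Q = (29.5, -24.1). Then |AQ| = |Q − A| = 25.1.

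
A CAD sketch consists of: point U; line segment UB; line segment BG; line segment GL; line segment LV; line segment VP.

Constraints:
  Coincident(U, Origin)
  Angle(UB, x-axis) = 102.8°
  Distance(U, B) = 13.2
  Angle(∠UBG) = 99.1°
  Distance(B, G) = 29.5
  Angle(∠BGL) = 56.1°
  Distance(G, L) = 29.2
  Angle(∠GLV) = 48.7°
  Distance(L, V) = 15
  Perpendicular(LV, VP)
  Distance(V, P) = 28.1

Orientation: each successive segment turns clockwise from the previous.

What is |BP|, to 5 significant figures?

36.639

∠GLV = 48.7° gives LV at 126.70° from the x-axis; with |LV| = 15.0, V = (9.4113, 7.3398). LV ⟂ VP, so VP runs at 36.700°; with |VP| = 28.1, P = (31.941, 24.133). Then |BP| = |P − B| = 36.639.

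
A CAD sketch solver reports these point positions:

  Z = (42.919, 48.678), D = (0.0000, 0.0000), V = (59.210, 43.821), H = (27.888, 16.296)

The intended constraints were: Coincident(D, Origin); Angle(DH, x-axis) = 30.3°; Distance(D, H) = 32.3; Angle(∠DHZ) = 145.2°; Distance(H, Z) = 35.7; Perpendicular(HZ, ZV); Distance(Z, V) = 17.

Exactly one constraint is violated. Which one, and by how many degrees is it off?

Perpendicular(HZ, ZV) — off by 8.30°.

D = (0.00, 0.00) ✓; DH at 30.30° ✓; |DH| = 32.30 ✓; ∠DHZ = 145.2° ✓; |HZ| = 35.70 ✓; ∠(HZ, ZV) = 81.70° ✗; |ZV| = 17.00 ✓.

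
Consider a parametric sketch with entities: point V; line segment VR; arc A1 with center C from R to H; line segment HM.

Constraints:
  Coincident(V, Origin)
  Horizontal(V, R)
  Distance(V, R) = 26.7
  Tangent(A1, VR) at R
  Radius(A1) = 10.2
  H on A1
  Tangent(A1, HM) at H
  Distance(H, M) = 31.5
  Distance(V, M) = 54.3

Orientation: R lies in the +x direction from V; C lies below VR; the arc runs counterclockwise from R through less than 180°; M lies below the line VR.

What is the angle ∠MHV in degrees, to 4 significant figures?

160.8°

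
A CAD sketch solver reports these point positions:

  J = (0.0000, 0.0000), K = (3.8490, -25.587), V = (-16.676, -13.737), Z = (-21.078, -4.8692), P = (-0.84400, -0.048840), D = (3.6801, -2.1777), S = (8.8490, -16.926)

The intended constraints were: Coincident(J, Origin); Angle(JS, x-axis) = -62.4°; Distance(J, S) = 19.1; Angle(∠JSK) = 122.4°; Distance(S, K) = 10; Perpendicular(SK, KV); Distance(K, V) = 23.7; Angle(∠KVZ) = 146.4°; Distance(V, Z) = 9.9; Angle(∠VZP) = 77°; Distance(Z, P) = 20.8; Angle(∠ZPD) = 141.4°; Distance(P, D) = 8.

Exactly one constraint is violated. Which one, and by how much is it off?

Distance(P, D) = 8 — off by 3.00.

J = (0.00, 0.00) ✓; JS at -62.40° ✓; |JS| = 19.10 ✓; ∠JSK = 122.4° ✓; |SK| = 10.00 ✓; ∠(SK, KV) = 90.00° ✓; |KV| = 23.70 ✓; ∠KVZ = 146.4° ✓; |VZ| = 9.900 ✓; ∠VZP = 77.00° ✓; |ZP| = 20.80 ✓; ∠ZPD = 141.4° ✓; |PD| = 5.000 ✗.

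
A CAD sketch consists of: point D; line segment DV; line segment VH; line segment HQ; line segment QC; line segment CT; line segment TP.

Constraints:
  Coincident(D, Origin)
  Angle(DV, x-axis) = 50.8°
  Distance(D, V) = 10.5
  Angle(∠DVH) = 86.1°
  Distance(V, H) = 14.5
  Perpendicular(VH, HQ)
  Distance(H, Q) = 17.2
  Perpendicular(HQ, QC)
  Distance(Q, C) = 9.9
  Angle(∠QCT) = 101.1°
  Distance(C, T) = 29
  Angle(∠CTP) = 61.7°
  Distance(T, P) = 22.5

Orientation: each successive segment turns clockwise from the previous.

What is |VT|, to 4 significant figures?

11.30

D is at the origin; DV runs at 50.8° with length 10.5, so V = (6.636, 8.137). ∠DVH = 86.1° gives VH at -43.10° from the x-axis; with |VH| = 14.5, H = (17.22, -1.771). VH ⟂ HQ, so HQ runs at -133.1°; with |HQ| = 17.2, Q = (5.471, -14.33). The perpendicularity gives QC at right angles to HQ, so QC runs at 136.9°; with |QC| = 9.9, C = (-1.757, -7.565). ∠QCT = 101.1° gives CT at 58.00° from the x-axis; with |CT| = 29.0, T = (13.61, 17.03). Then |VT| = |T − V| = 11.30.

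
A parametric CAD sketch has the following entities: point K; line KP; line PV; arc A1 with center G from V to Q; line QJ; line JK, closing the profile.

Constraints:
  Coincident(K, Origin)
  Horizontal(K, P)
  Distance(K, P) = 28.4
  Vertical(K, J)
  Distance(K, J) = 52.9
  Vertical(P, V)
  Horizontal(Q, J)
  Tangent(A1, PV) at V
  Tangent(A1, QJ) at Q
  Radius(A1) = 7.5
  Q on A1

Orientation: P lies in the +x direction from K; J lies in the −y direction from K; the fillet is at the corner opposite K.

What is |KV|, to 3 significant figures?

53.6

The virtual corner opposite K is at (28.4, -52.9). Since A1 is tangent to PV there, GV ⟂ PV and A1 meets QJ tangentially, so GQ is at right angles to QJ, with radius 7.5, so the center G sits 7.5 in from both sides at G = (20.9, -45.4). That places the tangent points at V = (28.4, -45.4) on PV and Q = (20.9, -52.9) on QJ. Then |KV| = |V − K| = 53.6.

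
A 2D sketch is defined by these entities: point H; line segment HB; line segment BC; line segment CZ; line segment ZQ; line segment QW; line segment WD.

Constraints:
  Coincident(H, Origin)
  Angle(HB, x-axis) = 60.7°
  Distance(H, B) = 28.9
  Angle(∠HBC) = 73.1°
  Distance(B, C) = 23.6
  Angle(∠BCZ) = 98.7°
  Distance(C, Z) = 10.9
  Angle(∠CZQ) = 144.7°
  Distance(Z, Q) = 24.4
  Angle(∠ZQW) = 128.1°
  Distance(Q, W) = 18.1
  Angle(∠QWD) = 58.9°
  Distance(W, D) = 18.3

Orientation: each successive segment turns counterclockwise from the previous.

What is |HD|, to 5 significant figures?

10.380

H is at the origin; HB runs at 60.7° with length 28.9, so B = (14.143, 25.203). ∠HBC = 73.1° gives BC at 167.60° from the x-axis; with |BC| = 23.6, C = (-8.9063, 30.271). ∠BCZ = 98.7° gives CZ at -111.10° from the x-axis; with |CZ| = 10.9, Z = (-12.830, 20.101). ∠CZQ = 144.7° gives ZQ at -75.800° from the x-axis; with |ZQ| = 24.4, Q = (-6.8448, -3.5531). ∠ZQW = 128.1° gives QW at -23.900° from the x-axis; with |QW| = 18.1, W = (9.7032, -10.886). ∠QWD = 58.9° gives WD at 97.200° from the x-axis; with |WD| = 18.3, D = (7.4096, 7.2695). Then |HD| = |D − H| = 10.380.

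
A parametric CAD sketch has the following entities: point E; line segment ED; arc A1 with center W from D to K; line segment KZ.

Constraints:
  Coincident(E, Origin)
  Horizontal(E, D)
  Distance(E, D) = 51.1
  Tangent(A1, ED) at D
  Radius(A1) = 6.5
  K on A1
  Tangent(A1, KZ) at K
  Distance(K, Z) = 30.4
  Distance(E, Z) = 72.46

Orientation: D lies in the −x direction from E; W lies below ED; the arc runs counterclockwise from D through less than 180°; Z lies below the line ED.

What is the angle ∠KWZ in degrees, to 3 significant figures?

77.9°

E is at the origin; ED is horizontal with |ED| = 51.1 and D on the −x side, so D = (-51.1, 0.00). Since A1 is tangent to ED there, WD ⟂ ED, so W = D + (0, -6.5) = (-51.1, -6.50). Since WK ⟂ KZ (tangency), |WZ| = √(6.5² + 30.4²) = 31.1 regardless of where K sits on A1. So Z lies on both circle(E, 72.46) and circle(W, 31.1); the below-ED intersection is Z = (-63.4, -35.0). K is the foot of the tangent from Z: K = (-57.5, -5.23).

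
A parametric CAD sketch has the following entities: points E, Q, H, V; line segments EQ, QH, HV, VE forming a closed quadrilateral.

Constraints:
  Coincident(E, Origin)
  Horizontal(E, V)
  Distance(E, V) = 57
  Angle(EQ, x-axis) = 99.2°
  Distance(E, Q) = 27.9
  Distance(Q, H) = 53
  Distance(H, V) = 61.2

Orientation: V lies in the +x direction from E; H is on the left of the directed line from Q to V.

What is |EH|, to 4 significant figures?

70.01

Checks: E.y = 0.00, V.y = 0.00 ✓; |QH| = 53.00 ✓; |HV| = 61.20 ✓.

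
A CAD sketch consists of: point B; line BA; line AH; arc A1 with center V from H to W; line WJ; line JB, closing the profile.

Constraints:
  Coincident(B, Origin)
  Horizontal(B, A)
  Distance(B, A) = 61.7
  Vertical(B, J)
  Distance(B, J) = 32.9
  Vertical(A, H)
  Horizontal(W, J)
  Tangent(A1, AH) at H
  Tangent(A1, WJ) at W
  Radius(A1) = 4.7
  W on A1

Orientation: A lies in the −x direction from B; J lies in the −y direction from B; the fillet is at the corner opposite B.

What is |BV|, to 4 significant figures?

63.59

B is at the origin; BA is horizontal with |BA| = 61.7 and A on the −x side, so A = (-61.70, 0.000). BJ is vertical with |BJ| = 32.9 and J on the −y side, so J = (0.000, -32.90). The virtual corner opposite B is at (-61.70, -32.90). Tangency of A1 to AH means the radius VH is perpendicular to AH and A1 meets WJ tangentially, so VW is at right angles to WJ, with radius 4.7, so the center V sits 4.7 in from both sides at V = (-57.00, -28.20). Then |BV| = |V − B| = 63.59.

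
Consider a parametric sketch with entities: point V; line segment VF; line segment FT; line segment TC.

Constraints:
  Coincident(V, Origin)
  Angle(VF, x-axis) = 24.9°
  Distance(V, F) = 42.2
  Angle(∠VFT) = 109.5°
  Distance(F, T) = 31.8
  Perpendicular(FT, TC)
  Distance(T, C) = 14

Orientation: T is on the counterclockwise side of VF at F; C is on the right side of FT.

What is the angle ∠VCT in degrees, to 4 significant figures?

40.47°

V is at the origin; VF runs at 24.9° with length 42.2, so F = 42.2·(cos 24.9°, sin 24.9°) = (38.28, 17.77). ∠VFT = 109.5°, so FT runs at 24.9° + (180° − 109.5°) = 95.40° from the x-axis; with |FT| = 31.8, T = F + 31.8·(cos 95.40°, sin 95.40°) = (35.28, 49.43). FT ⟂ TC; with |TC| = 14.0 on the right of FT, C = T + 14.0·(0.9956, 0.09411) = (49.22, 50.74). Then cos ∠VCT = CV·CT / (|CV||CT|), giving 40.47°.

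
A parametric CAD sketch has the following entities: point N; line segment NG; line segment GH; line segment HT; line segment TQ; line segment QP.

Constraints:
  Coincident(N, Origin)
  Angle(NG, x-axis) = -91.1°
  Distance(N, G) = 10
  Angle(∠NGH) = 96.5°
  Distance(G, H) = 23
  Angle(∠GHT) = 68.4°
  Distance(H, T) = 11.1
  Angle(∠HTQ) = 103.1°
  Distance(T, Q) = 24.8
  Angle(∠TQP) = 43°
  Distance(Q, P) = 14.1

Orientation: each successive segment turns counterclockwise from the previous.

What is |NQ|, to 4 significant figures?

5.554

N is at the origin; NG runs at -91.1° with length 10.0, so G = (-0.1920, -9.998). ∠NGH = 96.5° gives GH at -7.600° from the x-axis; with |GH| = 23.0, H = (22.61, -13.04). ∠GHT = 68.4° gives HT at 104.0° from the x-axis; with |HT| = 11.1, T = (19.92, -2.270). ∠HTQ = 103.1° gives TQ at -179.1° from the x-axis; with |TQ| = 24.8, Q = (-4.876, -2.659). Then |NQ| = |Q − N| = 5.554.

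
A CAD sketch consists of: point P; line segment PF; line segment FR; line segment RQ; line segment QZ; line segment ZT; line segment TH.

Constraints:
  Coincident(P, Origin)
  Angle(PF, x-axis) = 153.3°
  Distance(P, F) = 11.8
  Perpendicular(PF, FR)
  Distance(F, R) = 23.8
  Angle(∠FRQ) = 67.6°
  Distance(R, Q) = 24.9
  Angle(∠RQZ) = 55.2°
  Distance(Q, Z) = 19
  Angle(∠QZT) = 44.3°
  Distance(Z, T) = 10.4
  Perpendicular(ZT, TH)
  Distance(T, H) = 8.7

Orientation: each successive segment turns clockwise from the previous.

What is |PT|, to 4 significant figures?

14.36

∠RQZ = 55.2° gives QZ at -173.9° from the x-axis; with |QZ| = 19.0, Z = (-2.437, 5.724). ∠QZT = 44.3° gives ZT at 50.40° from the x-axis; with |ZT| = 10.4, T = (4.192, 13.74). Then |PT| = |T − P| = 14.36.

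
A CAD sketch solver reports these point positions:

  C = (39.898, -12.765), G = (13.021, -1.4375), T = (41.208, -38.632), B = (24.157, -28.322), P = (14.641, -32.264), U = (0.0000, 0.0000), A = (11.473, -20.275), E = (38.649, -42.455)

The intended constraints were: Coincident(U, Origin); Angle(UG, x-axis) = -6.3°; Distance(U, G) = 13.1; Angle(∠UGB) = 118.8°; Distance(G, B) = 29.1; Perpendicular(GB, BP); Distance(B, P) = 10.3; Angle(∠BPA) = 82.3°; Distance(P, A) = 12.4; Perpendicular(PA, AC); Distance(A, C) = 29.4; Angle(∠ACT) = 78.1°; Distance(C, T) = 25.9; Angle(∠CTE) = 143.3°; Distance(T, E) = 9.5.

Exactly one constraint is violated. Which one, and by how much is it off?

Distance(T, E) = 9.5 — off by 4.90.

U = (0.00, 0.00) ✓; UG at -6.300° ✓; |UG| = 13.10 ✓; ∠UGB = 118.8° ✓; |GB| = 29.10 ✓; ∠(GB, BP) = 90.00° ✓; |BP| = 10.30 ✓; ∠BPA = 82.30° ✓; |PA| = 12.40 ✓; ∠(PA, AC) = 90.00° ✓; |AC| = 29.40 ✓; ∠ACT = 78.10° ✓; |CT| = 25.90 ✓; ∠CTE = 143.3° ✓; |TE| = 4.600 ✗.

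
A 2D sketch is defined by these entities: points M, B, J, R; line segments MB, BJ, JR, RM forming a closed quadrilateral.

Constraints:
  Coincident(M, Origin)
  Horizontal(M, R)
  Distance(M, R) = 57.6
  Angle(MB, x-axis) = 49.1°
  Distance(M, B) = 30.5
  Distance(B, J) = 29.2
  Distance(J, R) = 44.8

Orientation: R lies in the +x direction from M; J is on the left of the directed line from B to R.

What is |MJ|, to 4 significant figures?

59.54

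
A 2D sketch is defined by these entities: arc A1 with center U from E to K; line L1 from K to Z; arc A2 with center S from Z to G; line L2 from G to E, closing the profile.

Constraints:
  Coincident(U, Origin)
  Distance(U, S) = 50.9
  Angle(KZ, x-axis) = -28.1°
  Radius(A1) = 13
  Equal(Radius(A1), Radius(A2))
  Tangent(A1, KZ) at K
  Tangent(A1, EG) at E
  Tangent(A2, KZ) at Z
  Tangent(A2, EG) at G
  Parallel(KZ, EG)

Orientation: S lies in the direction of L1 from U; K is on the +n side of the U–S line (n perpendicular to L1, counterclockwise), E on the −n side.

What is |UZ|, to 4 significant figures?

52.53

Tangency of A1 to both parallel lines with radius 13.0 puts K and E at U ± 13.0·n: K = (6.123, 11.47), E = (-6.123, -11.47). Equal radii place Z and G the same way about S: Z = S + 13.0·n = (51.02, -12.51), G = S − 13.0·n = (38.78, -35.44). Then |UZ| = |Z − U| = 52.53.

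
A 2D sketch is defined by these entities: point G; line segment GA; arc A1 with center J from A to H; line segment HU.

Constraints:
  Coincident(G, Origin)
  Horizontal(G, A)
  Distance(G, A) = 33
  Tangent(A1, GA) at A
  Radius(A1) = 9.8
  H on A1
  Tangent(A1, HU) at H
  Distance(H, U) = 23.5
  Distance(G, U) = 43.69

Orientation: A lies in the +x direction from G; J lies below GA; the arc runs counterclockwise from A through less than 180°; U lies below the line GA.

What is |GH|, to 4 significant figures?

25.89

G is at the origin; G and A share the same y with |GA| = 33.0 and A on the +x side, so A = (33.00, 0.000). The tangent condition forces JA to be normal to GA, so J = A + (0, -9.8) = (33.00, -9.800). Since JH ⟂ HU (tangency), |JU| = √(9.8² + 23.5²) = 25.46 regardless of where H sits on A1. So U lies on both circle(G, 43.69) and circle(J, 25.46); the below-GA intersection is U = (26.81, -34.50). H is the foot of the tangent from U: H = (23.31, -11.26).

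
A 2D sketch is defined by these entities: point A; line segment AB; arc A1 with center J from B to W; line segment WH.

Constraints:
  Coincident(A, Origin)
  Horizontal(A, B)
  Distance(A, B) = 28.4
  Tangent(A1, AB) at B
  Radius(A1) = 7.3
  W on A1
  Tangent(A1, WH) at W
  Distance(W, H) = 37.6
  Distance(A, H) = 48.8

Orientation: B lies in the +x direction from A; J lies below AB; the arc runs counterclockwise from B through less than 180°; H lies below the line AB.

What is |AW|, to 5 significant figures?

22.248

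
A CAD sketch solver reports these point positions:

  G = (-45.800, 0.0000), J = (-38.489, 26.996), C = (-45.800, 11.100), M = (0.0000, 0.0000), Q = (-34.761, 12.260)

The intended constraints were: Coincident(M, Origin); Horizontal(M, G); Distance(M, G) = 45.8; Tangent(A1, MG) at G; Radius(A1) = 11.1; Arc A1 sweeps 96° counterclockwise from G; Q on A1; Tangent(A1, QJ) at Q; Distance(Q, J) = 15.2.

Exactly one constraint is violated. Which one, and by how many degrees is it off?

Tangent(A1, QJ) at Q — off by 8.20°.

M = (0.00, 0.00) ✓; M.y = 0.00, G.y = 0.00 ✓; |MG| = 45.80 ✓; ∠(CG, GM) = 90.00° ✓; |CG| = 11.10 ✓; bearing(C→Q) − bearing(C→G) = 96.00° ✓; |CQ| = 11.10 ✓; ∠(CQ, QJ) = 81.80° ✗; |QJ| = 15.20 ✓.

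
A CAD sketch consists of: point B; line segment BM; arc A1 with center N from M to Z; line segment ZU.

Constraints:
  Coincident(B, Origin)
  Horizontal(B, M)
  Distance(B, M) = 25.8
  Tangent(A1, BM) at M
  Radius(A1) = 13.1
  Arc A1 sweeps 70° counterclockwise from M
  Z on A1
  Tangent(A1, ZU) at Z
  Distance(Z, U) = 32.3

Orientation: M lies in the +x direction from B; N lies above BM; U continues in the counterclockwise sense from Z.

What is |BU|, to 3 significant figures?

62.7

B is at the origin; B and M share the same y with |BM| = 25.8 and M on the +x side, so M = (25.8, 0.00). The tangent condition forces NM to be normal to BM, so N = M + (0, 13.1) = (25.8, 13.1). On A1, M sits at bearing -90° from N; a 70° counterclockwise sweep puts Z at bearing -20°, so Z = N + 13.1·(cos -20°, sin -20°) = (38.1, 8.62). Since A1 is tangent to ZU there, NZ ⟂ ZU, so ZU runs along (−sin -20°, cos -20°); with |ZU| = 32.3, U = (49.2, 39.0). Then |BU| = |U − B| = 62.7.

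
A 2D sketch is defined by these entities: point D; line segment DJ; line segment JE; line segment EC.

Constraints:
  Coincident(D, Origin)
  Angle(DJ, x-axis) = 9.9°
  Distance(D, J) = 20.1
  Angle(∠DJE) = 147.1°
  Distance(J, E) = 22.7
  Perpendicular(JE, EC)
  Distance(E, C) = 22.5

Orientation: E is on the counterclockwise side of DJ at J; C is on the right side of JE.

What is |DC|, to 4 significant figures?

51.80

D is at the origin; DJ runs at 9.9° with length 20.1, so J = 20.1·(cos 9.9°, sin 9.9°) = (19.80, 3.456). ∠DJE = 147.1°, so JE runs at 9.9° + (180° − 147.1°) = 42.80° from the x-axis; with |JE| = 22.7, E = J + 22.7·(cos 42.80°, sin 42.80°) = (36.46, 18.88). The perpendicularity gives EC at right angles to JE; with |EC| = 22.5 on the right of JE, C = E + 22.5·(0.6794, -0.7337) = (51.74, 2.370). Then |DC| = |C − D| = 51.80.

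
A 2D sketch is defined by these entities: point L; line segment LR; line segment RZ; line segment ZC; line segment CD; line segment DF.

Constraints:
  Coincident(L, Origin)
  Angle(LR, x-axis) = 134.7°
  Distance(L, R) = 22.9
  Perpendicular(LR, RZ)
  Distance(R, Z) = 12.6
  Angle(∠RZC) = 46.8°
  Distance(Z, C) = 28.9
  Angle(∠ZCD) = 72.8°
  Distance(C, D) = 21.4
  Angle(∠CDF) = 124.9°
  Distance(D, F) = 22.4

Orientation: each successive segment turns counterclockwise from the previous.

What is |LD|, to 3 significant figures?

27.1

∠RZC = 46.8° gives ZC at -2.10° from the x-axis; with |ZC| = 28.9, C = (3.82, 6.36). ∠ZCD = 72.8° gives CD at 105° from the x-axis; with |CD| = 21.4, D = (-1.76, 27.0). Then |LD| = |D − L| = 27.1.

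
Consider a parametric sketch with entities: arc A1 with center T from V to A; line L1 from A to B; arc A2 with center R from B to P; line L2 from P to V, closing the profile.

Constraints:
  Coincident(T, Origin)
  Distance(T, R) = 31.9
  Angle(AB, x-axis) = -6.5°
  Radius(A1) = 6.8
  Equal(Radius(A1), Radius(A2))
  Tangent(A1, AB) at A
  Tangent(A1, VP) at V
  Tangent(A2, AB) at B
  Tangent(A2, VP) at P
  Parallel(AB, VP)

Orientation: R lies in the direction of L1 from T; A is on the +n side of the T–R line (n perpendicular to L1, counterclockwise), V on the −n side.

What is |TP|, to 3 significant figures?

32.6

The slot axis is L1's direction at -6.5°, so u = (cos -6.5°, sin -6.5°) = (0.994, -0.113) and n = (−sin -6.5°, cos -6.5°) = (0.113, 0.994). T is at the origin and R lies 31.9 along u from T, so R = 31.9·u = (31.7, -3.61). Tangency of A1 to both parallel lines with radius 6.8 puts A and V at T ± 6.8·n: A = (0.770, 6.76), V = (-0.770, -6.76). Equal radii place B and P the same way about R: B = R + 6.8·n = (32.5, 3.15), P = R − 6.8·n = (30.9, -10.4). Then |TP| = |P − T| = 32.6.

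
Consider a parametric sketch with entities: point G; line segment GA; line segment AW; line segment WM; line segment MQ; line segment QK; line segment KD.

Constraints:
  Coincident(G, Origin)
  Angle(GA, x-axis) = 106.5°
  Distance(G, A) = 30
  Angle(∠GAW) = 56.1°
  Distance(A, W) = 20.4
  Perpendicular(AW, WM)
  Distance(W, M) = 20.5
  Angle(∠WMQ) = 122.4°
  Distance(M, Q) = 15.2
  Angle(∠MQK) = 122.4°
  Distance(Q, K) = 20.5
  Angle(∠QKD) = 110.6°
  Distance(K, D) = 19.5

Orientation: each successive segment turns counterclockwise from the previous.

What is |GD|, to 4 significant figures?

35.78

∠MQK = 122.4° gives QK at 75.60° from the x-axis; with |QK| = 20.5, K = (13.83, 24.53). ∠QKD = 110.6° gives KD at 145.0° from the x-axis; with |KD| = 19.5, D = (-2.148, 35.72). Then |GD| = |D − G| = 35.78.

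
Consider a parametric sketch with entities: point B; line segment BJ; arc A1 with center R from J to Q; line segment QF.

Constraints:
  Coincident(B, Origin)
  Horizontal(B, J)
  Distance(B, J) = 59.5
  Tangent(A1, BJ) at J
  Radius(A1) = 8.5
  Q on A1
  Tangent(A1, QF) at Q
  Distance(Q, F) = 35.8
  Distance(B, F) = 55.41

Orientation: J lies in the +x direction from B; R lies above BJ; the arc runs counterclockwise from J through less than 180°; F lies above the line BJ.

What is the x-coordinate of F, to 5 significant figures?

39.184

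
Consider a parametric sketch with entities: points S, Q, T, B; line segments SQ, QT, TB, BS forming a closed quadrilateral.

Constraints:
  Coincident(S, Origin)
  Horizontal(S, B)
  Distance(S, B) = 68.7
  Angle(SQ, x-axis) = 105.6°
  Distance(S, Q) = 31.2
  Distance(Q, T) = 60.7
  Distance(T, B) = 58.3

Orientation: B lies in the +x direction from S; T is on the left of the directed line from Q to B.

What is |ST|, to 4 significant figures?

71.95

Checks: |QT| = 60.70 ✓; |TB| = 58.30 ✓.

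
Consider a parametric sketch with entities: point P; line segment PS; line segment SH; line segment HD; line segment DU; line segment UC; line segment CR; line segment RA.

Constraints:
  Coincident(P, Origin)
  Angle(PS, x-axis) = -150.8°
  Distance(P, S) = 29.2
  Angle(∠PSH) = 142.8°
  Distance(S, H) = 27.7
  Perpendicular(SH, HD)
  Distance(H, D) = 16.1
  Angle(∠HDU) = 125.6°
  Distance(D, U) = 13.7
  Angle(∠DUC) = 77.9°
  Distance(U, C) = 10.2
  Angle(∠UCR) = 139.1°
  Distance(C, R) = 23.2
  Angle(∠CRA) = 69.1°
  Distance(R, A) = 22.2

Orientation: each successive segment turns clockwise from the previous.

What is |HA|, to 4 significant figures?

11.14

P is at the origin; PS runs at -150.8° with length 29.2, so S = (-25.49, -14.25). ∠PSH = 142.8° gives SH at 172.0° from the x-axis; with |SH| = 27.7, H = (-52.92, -10.39). SH is perpendicular to HD, so HD runs at 82.00°; with |HD| = 16.1, D = (-50.68, 5.553). ∠HDU = 125.6° gives DU at 27.60° from the x-axis; with |DU| = 13.7, U = (-38.54, 11.90). ∠DUC = 77.9° gives UC at -74.50° from the x-axis; with |UC| = 10.2, C = (-35.81, 2.071). ∠UCR = 139.1° gives CR at -115.4° from the x-axis; with |CR| = 23.2, R = (-45.76, -18.89). ∠CRA = 69.1° gives RA at 133.7° from the x-axis; with |RA| = 22.2, A = (-61.10, -2.836). Then |HA| = |A − H| = 11.14.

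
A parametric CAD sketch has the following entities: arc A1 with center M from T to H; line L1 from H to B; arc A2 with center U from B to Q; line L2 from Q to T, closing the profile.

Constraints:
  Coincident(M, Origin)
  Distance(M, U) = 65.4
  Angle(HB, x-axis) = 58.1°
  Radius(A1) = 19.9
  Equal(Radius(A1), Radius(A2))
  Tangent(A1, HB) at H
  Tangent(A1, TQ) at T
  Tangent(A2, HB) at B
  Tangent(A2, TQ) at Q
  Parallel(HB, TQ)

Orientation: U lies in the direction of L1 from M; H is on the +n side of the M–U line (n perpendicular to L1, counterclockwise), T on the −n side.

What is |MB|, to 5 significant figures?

68.361

Tangency of A1 to both parallel lines with radius 19.9 puts H and T at M ± 19.9·n: H = (-16.895, 10.516), T = (16.895, -10.516). Equal radii place B and Q the same way about U: B = U + 19.9·n = (17.665, 66.039), Q = U − 19.9·n = (51.454, 45.007). Then |MB| = |B − M| = 68.361.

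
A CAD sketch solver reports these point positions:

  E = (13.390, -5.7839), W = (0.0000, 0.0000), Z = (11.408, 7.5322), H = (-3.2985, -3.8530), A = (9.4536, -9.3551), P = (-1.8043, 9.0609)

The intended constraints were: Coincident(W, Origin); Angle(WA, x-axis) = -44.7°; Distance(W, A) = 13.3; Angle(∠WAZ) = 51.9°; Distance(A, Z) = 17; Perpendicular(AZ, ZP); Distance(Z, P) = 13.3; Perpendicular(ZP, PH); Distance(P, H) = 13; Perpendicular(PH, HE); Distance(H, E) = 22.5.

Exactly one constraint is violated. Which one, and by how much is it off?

Distance(H, E) = 22.5 — off by 5.70.

W = (0.00, 0.00) ✓; WA at -44.70° ✓; |WA| = 13.30 ✓; ∠WAZ = 51.90° ✓; |AZ| = 17.00 ✓; ∠(AZ, ZP) = 90.00° ✓; |ZP| = 13.30 ✓; ∠(ZP, PH) = 90.00° ✓; |PH| = 13.00 ✓; ∠(PH, HE) = 90.00° ✓; |HE| = 16.80 ✗.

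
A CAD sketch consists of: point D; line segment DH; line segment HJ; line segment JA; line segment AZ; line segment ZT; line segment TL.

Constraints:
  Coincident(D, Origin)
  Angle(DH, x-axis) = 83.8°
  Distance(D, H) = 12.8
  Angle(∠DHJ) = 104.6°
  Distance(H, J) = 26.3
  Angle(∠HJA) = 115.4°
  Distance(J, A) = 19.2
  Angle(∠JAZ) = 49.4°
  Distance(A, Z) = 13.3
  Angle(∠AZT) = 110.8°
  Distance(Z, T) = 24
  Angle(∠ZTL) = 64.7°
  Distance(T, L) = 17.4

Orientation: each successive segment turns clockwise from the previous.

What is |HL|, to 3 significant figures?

36.0

D is at the origin; DH runs at 83.8° with length 12.8, so H = (1.38, 12.7). ∠DHJ = 104.6° gives HJ at 8.40° from the x-axis; with |HJ| = 26.3, J = (27.4, 16.6). ∠HJA = 115.4° gives JA at -56.2° from the x-axis; with |JA| = 19.2, A = (38.1, 0.612). ∠JAZ = 49.4° gives AZ at 173° from the x-axis; with |AZ| = 13.3, Z = (24.9, 2.19). ∠AZT = 110.8° gives ZT at 104° from the x-axis; with |ZT| = 24.0, T = (19.1, 25.5). ∠ZTL = 64.7° gives TL at -11.3° from the x-axis; with |TL| = 17.4, L = (36.1, 22.1). Then |HL| = |L − H| = 36.0.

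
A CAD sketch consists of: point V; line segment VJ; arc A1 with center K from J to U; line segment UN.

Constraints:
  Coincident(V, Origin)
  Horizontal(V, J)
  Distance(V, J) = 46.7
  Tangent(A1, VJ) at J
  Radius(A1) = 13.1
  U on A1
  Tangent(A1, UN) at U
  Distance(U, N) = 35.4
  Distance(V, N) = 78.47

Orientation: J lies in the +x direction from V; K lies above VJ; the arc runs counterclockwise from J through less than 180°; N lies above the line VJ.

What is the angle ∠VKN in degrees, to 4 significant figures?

130.5°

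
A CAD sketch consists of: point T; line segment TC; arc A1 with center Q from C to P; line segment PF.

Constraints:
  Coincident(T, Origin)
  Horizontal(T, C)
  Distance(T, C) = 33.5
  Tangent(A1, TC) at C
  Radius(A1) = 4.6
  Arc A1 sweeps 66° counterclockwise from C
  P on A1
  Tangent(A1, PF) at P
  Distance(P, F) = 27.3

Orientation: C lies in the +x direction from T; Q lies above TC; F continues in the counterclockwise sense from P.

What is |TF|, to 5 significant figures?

56.104

On A1, C sits at bearing -90° from Q; a 66° counterclockwise sweep puts P at bearing -24°, so P = Q + 4.6·(cos -24°, sin -24°) = (37.702, 2.7290). The tangent condition forces QP to be normal to PF, so PF runs along (−sin -24°, cos -24°); with |PF| = 27.3, F = (48.806, 27.669). Then |TF| = |F − T| = 56.104.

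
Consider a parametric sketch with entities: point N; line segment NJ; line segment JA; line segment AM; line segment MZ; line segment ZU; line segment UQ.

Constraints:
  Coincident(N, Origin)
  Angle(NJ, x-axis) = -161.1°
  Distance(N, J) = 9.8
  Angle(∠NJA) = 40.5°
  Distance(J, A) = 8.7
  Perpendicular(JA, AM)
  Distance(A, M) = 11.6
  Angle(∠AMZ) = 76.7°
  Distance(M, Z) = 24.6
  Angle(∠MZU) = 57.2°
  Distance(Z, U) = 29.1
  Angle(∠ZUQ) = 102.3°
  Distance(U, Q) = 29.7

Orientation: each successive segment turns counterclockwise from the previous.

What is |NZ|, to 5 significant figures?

22.696

JA is perpendicular to AM, so AM runs at 68.400°; with |AM| = 11.6, M = (3.0877, 4.4083). ∠AMZ = 76.7° gives MZ at 171.70° from the x-axis; with |MZ| = 24.6, Z = (-21.255, 7.9595). Then |NZ| = |Z − N| = 22.696.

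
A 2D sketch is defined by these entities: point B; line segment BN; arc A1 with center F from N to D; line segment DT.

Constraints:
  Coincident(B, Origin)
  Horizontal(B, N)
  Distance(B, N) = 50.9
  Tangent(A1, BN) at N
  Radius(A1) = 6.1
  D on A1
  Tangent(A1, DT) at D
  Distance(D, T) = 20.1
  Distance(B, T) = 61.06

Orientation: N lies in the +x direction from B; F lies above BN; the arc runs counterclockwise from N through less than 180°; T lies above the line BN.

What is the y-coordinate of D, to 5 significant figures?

6.7266

B is at the origin; BN is horizontal with |BN| = 50.9 and N on the +x side, so N = (50.900, 0.0000). Tangency of A1 to BN means the radius FN is perpendicular to BN, so F = N + (0, 6.1) = (50.900, 6.1000). Since FD ⟂ DT (tangency), |FT| = √(6.1² + 20.1²) = 21.005 regardless of where D sits on A1. So T lies on both circle(B, 61.06) and circle(F, 21.005); the above-BN intersection is T = (54.903, 26.720). D is the foot of the tangent from T: D = (56.968, 6.7266).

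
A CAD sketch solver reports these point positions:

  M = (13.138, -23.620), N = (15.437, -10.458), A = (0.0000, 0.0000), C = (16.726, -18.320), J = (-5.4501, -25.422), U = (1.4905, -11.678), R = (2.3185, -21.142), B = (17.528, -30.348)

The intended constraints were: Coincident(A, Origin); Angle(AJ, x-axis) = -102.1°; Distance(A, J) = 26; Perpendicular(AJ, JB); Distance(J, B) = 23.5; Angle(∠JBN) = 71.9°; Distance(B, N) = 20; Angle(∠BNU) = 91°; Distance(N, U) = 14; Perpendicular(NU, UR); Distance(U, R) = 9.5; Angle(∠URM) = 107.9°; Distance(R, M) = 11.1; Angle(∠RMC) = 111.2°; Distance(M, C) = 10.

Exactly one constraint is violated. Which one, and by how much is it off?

Distance(M, C) = 10 — off by 3.60.

A = (0.00, 0.00) ✓; AJ at -102.1° ✓; |AJ| = 26.00 ✓; ∠(AJ, JB) = 90.00° ✓; |JB| = 23.50 ✓; ∠JBN = 71.90° ✓; |BN| = 20.00 ✓; ∠BNU = 91.00° ✓; |NU| = 14.00 ✓; ∠(NU, UR) = 90.00° ✓; |UR| = 9.500 ✓; ∠URM = 107.9° ✓; |RM| = 11.10 ✓; ∠RMC = 111.2° ✓; |MC| = 6.400 ✗.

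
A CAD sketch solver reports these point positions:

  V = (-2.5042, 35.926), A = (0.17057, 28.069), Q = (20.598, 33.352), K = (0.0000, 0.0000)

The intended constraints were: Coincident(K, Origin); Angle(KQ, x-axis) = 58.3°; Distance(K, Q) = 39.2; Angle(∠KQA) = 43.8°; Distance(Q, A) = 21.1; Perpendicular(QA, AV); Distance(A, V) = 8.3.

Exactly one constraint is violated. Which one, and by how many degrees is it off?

Perpendicular(QA, AV) — off by 4.30°.

K = (0.00, 0.00) ✓; KQ at 58.30° ✓; |KQ| = 39.20 ✓; ∠KQA = 43.80° ✓; |QA| = 21.10 ✓; ∠(QA, AV) = 85.70° ✗; |AV| = 8.300 ✓.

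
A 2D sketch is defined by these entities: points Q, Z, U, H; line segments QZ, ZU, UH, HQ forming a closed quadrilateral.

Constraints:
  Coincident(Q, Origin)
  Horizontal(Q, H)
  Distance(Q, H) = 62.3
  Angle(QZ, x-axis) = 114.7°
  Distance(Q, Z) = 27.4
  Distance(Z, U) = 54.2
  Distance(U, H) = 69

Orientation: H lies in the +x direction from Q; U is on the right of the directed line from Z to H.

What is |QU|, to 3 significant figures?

28.2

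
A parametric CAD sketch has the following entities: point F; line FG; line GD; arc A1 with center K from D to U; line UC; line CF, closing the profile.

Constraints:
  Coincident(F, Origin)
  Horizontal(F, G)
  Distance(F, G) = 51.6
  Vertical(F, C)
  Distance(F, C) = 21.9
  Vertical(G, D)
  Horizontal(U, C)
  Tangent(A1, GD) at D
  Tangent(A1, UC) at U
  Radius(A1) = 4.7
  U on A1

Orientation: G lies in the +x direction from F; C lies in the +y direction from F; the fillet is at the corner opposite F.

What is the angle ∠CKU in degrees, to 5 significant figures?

84.277°

F is at the origin; F and G share the same y with |FG| = 51.6 and G on the +x side, so G = (51.600, 0.0000). FC is vertical with |FC| = 21.9 and C on the +y side, so C = (0.0000, 21.900). The virtual corner opposite F is at (51.600, 21.900). A1 meets GD tangentially, so KD is at right angles to GD and since A1 is tangent to UC there, KU ⟂ UC, with radius 4.7, so the center K sits 4.7 in from both sides at K = (46.900, 17.200). That places the tangent points at D = (51.600, 17.200) on GD and U = (46.900, 21.900) on UC. Then cos ∠CKU = KC·KU / (|KC||KU|), giving 84.277°.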